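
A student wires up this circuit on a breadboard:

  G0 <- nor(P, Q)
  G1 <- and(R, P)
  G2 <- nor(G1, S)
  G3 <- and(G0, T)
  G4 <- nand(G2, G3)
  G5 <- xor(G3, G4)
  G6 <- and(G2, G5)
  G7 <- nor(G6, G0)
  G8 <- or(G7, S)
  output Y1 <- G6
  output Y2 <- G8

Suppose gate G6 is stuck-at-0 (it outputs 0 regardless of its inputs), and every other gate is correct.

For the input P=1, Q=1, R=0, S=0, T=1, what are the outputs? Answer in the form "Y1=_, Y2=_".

Y1=0, Y2=1

Propagate with G6 forced: G0=0, G1=0, G2=1, G3=0, G4=1, G5=1, G6=0 [stuck-at-0], G7=1, G8=1.
So the outputs are Y1=0, Y2=1. (Without the fault they would be Y1=1, Y2=0.)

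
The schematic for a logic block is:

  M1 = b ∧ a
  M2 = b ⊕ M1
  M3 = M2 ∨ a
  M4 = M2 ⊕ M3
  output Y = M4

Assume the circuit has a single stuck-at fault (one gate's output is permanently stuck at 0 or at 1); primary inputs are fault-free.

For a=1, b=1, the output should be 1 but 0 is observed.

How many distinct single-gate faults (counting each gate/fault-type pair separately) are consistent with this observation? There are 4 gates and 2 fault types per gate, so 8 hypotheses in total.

4

Fault-free: M1=1, M2=0, M3=1, M4=1 → 1. Observed 0.
  M1 stuck-at-0: output 0 ✓
  M1 stuck-at-1: output 1 ✗
  M2 stuck-at-0: output 1 ✗
  M2 stuck-at-1: output 0 ✓
  M3 stuck-at-0: output 0 ✓
  M3 stuck-at-1: output 1 ✗
  M4 stuck-at-0: output 0 ✓
  M4 stuck-at-1: output 1 ✗
Consistent faults: {M1 stuck-at-0, M2 stuck-at-1, M3 stuck-at-0, M4 stuck-at-0} — 4 in all.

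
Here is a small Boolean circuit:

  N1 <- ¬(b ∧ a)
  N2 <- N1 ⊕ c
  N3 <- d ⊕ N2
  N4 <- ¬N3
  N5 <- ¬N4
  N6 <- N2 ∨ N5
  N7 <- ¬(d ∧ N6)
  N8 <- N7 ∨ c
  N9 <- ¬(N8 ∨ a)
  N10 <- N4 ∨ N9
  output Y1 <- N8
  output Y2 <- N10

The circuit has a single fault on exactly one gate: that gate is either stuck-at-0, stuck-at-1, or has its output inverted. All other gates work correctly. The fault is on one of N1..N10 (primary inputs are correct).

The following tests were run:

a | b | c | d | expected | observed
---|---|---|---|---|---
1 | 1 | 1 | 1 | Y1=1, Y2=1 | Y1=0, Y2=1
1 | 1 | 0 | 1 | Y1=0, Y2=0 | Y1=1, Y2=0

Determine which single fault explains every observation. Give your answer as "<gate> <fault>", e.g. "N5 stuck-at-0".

Fault-free values for test 1 (a=1, b=1, c=1, d=1): N1=0, N2=1, N3=0, N4=1, N5=0, N6=1, N7=0, N8=1, N9=0, N10=1, giving Y1=1, Y2=1. Observed Y1=0, Y2=1.
Test 1: faults giving observed Y1=0, Y2=1 are {N8 stuck-at-0, N8 inverted output}.
Test 2 (a=1, b=1, c=0, d=1): fault-free N1=0, N2=0, N3=1, N4=0, N5=1, N6=1, N7=0, N8=0, N9=0, N10=0 → Y1=0, Y2=0; observed Y1=1, Y2=0. Eliminates N8 stuck-at-0.
Only N8 inverted output is consistent with every test.

N8 inverted output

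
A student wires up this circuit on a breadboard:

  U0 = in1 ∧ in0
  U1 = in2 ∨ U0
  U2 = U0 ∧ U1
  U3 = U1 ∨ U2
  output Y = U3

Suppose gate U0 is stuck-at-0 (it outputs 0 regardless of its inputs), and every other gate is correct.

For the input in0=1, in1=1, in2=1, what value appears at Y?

1

Propagate with U0 forced: U0=0 [stuck-at-0], U1=1, U2=0, U3=1.
So Y = 1. (Same as the fault-free value — the fault is masked on this input.)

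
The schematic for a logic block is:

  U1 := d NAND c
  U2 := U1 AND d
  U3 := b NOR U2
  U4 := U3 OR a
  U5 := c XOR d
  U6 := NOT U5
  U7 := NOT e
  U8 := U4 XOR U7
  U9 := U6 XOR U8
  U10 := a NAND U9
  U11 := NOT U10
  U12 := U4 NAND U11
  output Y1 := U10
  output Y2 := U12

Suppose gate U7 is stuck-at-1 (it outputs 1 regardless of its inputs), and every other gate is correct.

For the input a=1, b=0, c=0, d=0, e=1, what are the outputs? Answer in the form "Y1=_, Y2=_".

Y1=0, Y2=0

Propagate with U7 forced: U1=1, U2=0, U3=1, U4=1, U5=0, U6=1, U7=1 [stuck-at-1], U8=0, U9=1, U10=0, U11=1, U12=0.
So the outputs are Y1=0, Y2=0. (Without the fault they would be Y1=1, Y2=1.)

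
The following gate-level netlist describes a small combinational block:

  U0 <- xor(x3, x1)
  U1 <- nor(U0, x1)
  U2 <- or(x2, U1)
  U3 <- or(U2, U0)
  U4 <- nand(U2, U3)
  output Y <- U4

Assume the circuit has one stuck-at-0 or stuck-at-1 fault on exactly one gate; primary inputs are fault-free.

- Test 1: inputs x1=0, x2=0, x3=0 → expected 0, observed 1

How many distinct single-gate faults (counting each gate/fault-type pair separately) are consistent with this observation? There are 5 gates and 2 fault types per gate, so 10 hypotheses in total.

5

Fault-free: U0=0, U1=1, U2=1, U3=1, U4=0 → 0. Observed 1.
  U0 stuck-at-0: output 0 ✗
  U0 stuck-at-1: output 1 ✓
  U1 stuck-at-0: output 1 ✓
  U1 stuck-at-1: output 0 ✗
  U2 stuck-at-0: output 1 ✓
  U2 stuck-at-1: output 0 ✗
  U3 stuck-at-0: output 1 ✓
  U3 stuck-at-1: output 0 ✗
  U4 stuck-at-0: output 0 ✗
  U4 stuck-at-1: output 1 ✓
Consistent faults: {U0 stuck-at-1, U1 stuck-at-0, U2 stuck-at-0, U3 stuck-at-0, U4 stuck-at-1} — 5 in all.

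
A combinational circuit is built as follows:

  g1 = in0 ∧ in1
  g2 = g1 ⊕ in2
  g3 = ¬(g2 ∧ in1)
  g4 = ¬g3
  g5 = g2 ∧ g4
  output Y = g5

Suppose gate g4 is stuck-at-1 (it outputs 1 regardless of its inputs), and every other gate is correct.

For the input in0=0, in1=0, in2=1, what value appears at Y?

Propagate with g4 forced: g1=0, g2=1, g3=1, g4=1 [stuck-at-1], g5=1.
So Y = 1. (Without the fault it would be 0.)

1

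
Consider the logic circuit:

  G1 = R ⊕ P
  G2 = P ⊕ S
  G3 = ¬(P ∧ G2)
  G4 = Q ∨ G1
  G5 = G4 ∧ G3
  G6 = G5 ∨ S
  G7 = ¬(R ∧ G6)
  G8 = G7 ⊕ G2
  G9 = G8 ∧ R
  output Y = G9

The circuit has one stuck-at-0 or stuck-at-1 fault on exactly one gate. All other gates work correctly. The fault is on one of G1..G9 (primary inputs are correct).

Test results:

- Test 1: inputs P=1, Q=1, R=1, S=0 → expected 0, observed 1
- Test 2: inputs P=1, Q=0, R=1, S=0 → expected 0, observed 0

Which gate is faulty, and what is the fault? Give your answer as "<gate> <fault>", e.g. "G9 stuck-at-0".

Fault-free values for test 1 (P=1, Q=1, R=1, S=0): G1=0, G2=1, G3=0, G4=1, G5=0, G6=0, G7=1, G8=0, G9=0, giving Y=0. Observed 1.
Test 1: faults giving observed 1 are {G3 stuck-at-1, G5 stuck-at-1, G6 stuck-at-1, G7 stuck-at-0, G8 stuck-at-1, G9 stuck-at-1}.
Test 2 (P=1, Q=0, R=1, S=0): fault-free G1=0, G2=1, G3=0, G4=0, G5=0, G6=0, G7=1, G8=0, G9=0 → 0; observed 0. Eliminates G5 stuck-at-1, G6 stuck-at-1, G7 stuck-at-0, G8 stuck-at-1, G9 stuck-at-1.
Only G3 stuck-at-1 is consistent with every test.

G3 stuck-at-1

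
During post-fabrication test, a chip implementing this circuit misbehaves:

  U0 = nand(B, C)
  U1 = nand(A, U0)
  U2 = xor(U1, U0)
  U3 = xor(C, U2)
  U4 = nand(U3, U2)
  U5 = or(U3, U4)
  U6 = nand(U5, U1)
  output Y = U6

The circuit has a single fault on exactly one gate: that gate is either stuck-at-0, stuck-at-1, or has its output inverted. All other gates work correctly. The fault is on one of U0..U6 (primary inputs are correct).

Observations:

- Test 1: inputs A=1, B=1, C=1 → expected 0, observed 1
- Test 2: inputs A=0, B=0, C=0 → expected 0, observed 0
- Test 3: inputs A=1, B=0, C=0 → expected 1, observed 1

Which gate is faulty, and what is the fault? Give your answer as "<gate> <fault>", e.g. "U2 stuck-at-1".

U0 stuck-at-1

Fault-free values for test 1 (A=1, B=1, C=1): U0=0, U1=1, U2=1, U3=0, U4=1, U5=1, U6=0, giving Y=0. Observed 1.
Test 1: faults giving observed 1 are {U0 stuck-at-1, U0 inverted output, U1 stuck-at-0, U1 inverted output, U4 stuck-at-0, U4 inverted output, U5 stuck-at-0, U5 inverted output, U6 stuck-at-1, U6 inverted output}.
Test 2 (A=0, B=0, C=0): fault-free U0=1, U1=1, U2=0, U3=0, U4=1, U5=1, U6=0 → 0; observed 0. Eliminates U1 stuck-at-0, U1 inverted output, U4 stuck-at-0, U4 inverted output, U5 stuck-at-0, U5 inverted output, U6 stuck-at-1, U6 inverted output.
Test 3 (A=1, B=0, C=0): fault-free U0=1, U1=0, U2=1, U3=1, U4=0, U5=1, U6=1 → 1; observed 1. Eliminates U0 inverted output.
Only U0 stuck-at-1 is consistent with every test.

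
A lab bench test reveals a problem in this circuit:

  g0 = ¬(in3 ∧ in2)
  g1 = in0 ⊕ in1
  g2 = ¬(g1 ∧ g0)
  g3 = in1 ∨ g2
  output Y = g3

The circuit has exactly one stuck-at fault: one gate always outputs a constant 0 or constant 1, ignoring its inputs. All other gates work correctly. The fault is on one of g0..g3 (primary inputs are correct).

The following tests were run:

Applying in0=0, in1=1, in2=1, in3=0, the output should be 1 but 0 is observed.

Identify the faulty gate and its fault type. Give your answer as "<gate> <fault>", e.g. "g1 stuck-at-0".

Fault-free values for test 1 (in0=0, in1=1, in2=1, in3=0): g0=1, g1=1, g2=0, g3=1, giving Y=1. Observed 0.
Test 1: faults giving observed 0 are {g3 stuck-at-0}.
Only g3 stuck-at-0 is consistent with every test.

g3 stuck-at-0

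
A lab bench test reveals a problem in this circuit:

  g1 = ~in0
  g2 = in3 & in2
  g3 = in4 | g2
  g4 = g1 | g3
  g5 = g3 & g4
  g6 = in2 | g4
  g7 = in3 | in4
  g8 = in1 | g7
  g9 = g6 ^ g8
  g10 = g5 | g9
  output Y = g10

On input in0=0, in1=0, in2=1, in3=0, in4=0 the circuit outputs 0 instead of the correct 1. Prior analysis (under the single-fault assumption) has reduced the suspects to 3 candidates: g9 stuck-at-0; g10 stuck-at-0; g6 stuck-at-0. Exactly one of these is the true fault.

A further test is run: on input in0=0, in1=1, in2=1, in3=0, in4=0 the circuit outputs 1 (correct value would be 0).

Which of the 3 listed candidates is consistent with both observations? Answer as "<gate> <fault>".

Evaluate each candidate on input in0=0, in1=1, in2=1, in3=0, in4=0:
  g9 stuck-at-0: g1=1, g2=0, g3=0, g4=1, g5=0, g6=1, g7=0, g8=1, g9=0 [stuck-at-0], g10=0 → 0 — eliminated
  g10 stuck-at-0: g1=1, g2=0, g3=0, g4=1, g5=0, g6=1, g7=0, g8=1, g9=0, g10=0 [stuck-at-0] → 0 — eliminated
  g6 stuck-at-0: g1=1, g2=0, g3=0, g4=1, g5=0, g6=0 [stuck-at-0], g7=0, g8=1, g9=1, g10=1 → 1 — matches
Only g6 stuck-at-0 reproduces the observed 1.

g6 stuck-at-0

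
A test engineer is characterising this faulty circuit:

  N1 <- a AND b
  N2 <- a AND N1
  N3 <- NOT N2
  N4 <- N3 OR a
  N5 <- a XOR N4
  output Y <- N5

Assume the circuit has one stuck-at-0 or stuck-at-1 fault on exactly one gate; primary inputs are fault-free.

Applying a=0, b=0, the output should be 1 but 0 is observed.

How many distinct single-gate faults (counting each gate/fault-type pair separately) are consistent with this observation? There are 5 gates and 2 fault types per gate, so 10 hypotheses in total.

4

Fault-free: N1=0, N2=0, N3=1, N4=1, N5=1 → 1. Observed 0.
  N1 stuck-at-0: output 1 ✗
  N1 stuck-at-1: output 1 ✗
  N2 stuck-at-0: output 1 ✗
  N2 stuck-at-1: output 0 ✓
  N3 stuck-at-0: output 0 ✓
  N3 stuck-at-1: output 1 ✗
  N4 stuck-at-0: output 0 ✓
  N4 stuck-at-1: output 1 ✗
  N5 stuck-at-0: output 0 ✓
  N5 stuck-at-1: output 1 ✗
Consistent faults: {N2 stuck-at-1, N3 stuck-at-0, N4 stuck-at-0, N5 stuck-at-0} — 4 in all.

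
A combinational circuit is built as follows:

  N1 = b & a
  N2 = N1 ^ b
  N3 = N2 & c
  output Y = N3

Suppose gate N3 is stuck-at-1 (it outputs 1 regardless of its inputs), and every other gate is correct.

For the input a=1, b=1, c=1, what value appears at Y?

Propagate with N3 forced: N1=1, N2=0, N3=1 [stuck-at-1].
So Y = 1. (Without the fault it would be 0.)

1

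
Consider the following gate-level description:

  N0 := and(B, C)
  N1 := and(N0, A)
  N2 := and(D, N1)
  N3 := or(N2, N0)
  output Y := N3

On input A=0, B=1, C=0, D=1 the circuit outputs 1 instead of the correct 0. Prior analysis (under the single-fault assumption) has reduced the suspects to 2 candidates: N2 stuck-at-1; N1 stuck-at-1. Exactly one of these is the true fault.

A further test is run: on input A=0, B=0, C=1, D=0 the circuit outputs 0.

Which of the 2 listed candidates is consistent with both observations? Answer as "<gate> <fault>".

N1 stuck-at-1

Evaluate each candidate on input A=0, B=0, C=1, D=0:
  N2 stuck-at-1: N0=0, N1=0, N2=1 [stuck-at-1], N3=1 → 1 — eliminated
  N1 stuck-at-1: N0=0, N1=1 [stuck-at-1], N2=0, N3=0 → 0 — matches
Only N1 stuck-at-1 reproduces the observed 0.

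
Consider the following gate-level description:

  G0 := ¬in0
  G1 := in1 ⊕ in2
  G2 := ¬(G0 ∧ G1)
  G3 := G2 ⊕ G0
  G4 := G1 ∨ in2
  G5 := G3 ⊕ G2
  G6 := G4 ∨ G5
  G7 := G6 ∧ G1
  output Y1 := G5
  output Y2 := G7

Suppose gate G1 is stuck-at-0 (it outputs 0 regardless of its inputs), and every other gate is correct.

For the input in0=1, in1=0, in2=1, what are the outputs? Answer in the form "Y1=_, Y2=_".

Propagate with G1 forced: G0=0, G1=0 [stuck-at-0], G2=1, G3=1, G4=1, G5=0, G6=1, G7=0.
So the outputs are Y1=0, Y2=0. (Without the fault they would be Y1=0, Y2=1.)

Y1=0, Y2=0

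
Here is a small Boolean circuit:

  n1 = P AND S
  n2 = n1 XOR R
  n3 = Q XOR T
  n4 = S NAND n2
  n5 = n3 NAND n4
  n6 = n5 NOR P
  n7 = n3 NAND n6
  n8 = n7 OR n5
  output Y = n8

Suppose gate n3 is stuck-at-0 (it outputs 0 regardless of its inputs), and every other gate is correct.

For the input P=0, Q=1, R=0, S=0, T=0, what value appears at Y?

Propagate with n3 forced: n1=0, n2=0, n3=0 [stuck-at-0], n4=1, n5=1, n6=0, n7=1, n8=1.
So Y = 1. (Without the fault it would be 0.)

1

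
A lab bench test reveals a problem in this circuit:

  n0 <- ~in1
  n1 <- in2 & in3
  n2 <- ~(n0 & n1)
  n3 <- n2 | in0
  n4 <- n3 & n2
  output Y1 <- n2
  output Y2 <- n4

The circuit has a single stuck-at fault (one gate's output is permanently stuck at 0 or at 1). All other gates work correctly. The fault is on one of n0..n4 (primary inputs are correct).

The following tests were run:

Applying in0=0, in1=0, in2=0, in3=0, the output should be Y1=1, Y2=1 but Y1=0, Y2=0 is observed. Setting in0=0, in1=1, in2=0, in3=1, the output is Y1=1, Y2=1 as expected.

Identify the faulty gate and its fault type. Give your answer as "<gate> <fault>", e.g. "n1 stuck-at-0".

Fault-free values for test 1 (in0=0, in1=0, in2=0, in3=0): n0=1, n1=0, n2=1, n3=1, n4=1, giving Y1=1, Y2=1. Observed Y1=0, Y2=0.
Test 1: faults giving observed Y1=0, Y2=0 are {n1 stuck-at-1, n2 stuck-at-0}.
Test 2 (in0=0, in1=1, in2=0, in3=1): fault-free n0=0, n1=0, n2=1, n3=1, n4=1 → Y1=1, Y2=1; observed Y1=1, Y2=1. Eliminates n2 stuck-at-0.
Only n1 stuck-at-1 is consistent with every test.

n1 stuck-at-1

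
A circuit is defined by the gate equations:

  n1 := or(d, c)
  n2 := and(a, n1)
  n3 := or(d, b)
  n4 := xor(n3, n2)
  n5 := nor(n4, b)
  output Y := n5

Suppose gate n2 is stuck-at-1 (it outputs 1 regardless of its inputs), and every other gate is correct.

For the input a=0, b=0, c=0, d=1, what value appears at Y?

Propagate with n2 forced: n1=1, n2=1 [stuck-at-1], n3=1, n4=0, n5=1.
So Y = 1. (Without the fault it would be 0.)

1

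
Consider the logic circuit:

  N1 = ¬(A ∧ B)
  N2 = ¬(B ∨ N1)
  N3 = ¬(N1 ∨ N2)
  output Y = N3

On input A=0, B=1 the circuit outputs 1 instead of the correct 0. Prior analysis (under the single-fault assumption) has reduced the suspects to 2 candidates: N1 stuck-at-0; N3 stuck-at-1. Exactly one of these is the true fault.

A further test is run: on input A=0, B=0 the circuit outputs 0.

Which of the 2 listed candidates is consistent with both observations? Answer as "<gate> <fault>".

N1 stuck-at-0

Evaluate each candidate on input A=0, B=0:
  N1 stuck-at-0: N1=0 [stuck-at-0], N2=1, N3=0 → 0 — matches
  N3 stuck-at-1: N1=1, N2=0, N3=1 [stuck-at-1] → 1 — eliminated
Only N1 stuck-at-0 reproduces the observed 0.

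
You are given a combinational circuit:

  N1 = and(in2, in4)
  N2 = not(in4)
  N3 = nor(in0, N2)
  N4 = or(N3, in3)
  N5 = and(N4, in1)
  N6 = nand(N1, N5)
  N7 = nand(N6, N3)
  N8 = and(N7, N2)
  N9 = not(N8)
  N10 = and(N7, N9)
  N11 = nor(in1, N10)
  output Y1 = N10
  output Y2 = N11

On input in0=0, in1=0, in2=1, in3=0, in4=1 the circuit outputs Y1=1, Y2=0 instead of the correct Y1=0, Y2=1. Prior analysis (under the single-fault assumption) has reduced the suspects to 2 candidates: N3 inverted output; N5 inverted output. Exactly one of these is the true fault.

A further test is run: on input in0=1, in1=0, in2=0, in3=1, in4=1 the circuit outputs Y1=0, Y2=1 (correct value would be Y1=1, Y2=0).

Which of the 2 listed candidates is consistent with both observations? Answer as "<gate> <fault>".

N3 inverted output

Evaluate each candidate on input in0=1, in1=0, in2=0, in3=1, in4=1:
  N3 inverted output: N1=0, N2=0, N3=1 [inverted output], N4=1, N5=0, N6=1, N7=0, N8=0, N9=1, N10=0, N11=1 → Y1=0, Y2=1 — matches
  N5 inverted output: N1=0, N2=0, N3=0, N4=1, N5=1 [inverted output], N6=1, N7=1, N8=0, N9=1, N10=1, N11=0 → Y1=1, Y2=0 — eliminated
Only N3 inverted output reproduces the observed Y1=0, Y2=1.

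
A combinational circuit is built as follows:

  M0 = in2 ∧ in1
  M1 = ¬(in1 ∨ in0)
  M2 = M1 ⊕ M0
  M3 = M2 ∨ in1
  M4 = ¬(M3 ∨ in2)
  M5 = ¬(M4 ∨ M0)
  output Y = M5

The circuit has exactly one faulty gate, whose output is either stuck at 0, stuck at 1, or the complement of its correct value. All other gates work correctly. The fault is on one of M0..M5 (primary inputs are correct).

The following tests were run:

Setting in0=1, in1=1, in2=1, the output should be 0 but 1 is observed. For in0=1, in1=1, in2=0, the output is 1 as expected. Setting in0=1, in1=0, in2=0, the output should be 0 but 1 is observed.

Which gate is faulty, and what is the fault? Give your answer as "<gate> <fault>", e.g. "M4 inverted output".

Fault-free values for test 1 (in0=1, in1=1, in2=1): M0=1, M1=0, M2=1, M3=1, M4=0, M5=0, giving Y=0. Observed 1.
Test 1: faults giving observed 1 are {M0 stuck-at-0, M0 inverted output, M5 stuck-at-1, M5 inverted output}.
Test 2 (in0=1, in1=1, in2=0): fault-free M0=0, M1=0, M2=0, M3=1, M4=0, M5=1 → 1; observed 1. Eliminates M0 inverted output, M5 inverted output.
Test 3 (in0=1, in1=0, in2=0): fault-free M0=0, M1=0, M2=0, M3=0, M4=1, M5=0 → 0; observed 1. Eliminates M0 stuck-at-0.
Only M5 stuck-at-1 is consistent with every test.

M5 stuck-at-1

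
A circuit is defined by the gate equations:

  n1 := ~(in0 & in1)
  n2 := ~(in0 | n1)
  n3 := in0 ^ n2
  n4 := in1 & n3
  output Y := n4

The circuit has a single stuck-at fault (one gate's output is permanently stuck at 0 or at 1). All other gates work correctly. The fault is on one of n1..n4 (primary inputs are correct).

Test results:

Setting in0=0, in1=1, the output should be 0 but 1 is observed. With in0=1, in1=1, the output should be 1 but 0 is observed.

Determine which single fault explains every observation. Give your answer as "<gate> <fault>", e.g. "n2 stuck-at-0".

Fault-free values for test 1 (in0=0, in1=1): n1=1, n2=0, n3=0, n4=0, giving Y=0. Observed 1.
Test 1: faults giving observed 1 are {n1 stuck-at-0, n2 stuck-at-1, n3 stuck-at-1, n4 stuck-at-1}.
Test 2 (in0=1, in1=1): fault-free n1=0, n2=0, n3=1, n4=1 → 1; observed 0. Eliminates n1 stuck-at-0, n3 stuck-at-1, n4 stuck-at-1.
Only n2 stuck-at-1 is consistent with every test.

n2 stuck-at-1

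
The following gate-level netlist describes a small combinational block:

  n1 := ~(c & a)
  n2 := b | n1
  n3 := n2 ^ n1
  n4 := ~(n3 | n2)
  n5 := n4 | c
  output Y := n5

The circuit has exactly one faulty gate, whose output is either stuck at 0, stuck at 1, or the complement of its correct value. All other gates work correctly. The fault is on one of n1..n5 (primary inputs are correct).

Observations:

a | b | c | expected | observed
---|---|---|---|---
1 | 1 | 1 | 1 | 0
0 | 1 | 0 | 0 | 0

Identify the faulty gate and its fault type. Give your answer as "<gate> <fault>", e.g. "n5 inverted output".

n5 stuck-at-0

Fault-free values for test 1 (a=1, b=1, c=1): n1=0, n2=1, n3=1, n4=0, n5=1, giving Y=1. Observed 0.
Test 1: faults giving observed 0 are {n5 stuck-at-0, n5 inverted output}.
Test 2 (a=0, b=1, c=0): fault-free n1=1, n2=1, n3=0, n4=0, n5=0 → 0; observed 0. Eliminates n5 inverted output.
Only n5 stuck-at-0 is consistent with every test.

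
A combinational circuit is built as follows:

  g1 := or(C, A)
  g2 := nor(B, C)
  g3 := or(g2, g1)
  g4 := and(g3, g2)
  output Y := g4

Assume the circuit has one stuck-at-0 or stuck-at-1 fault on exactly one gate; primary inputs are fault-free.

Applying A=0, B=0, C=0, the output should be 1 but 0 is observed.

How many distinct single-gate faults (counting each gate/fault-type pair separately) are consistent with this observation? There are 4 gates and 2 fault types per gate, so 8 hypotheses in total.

Fault-free: g1=0, g2=1, g3=1, g4=1 → 1. Observed 0.
  g1 stuck-at-0: output 1 ✗
  g1 stuck-at-1: output 1 ✗
  g2 stuck-at-0: output 0 ✓
  g2 stuck-at-1: output 1 ✗
  g3 stuck-at-0: output 0 ✓
  g3 stuck-at-1: output 1 ✗
  g4 stuck-at-0: output 0 ✓
  g4 stuck-at-1: output 1 ✗
Consistent faults: {g2 stuck-at-0, g3 stuck-at-0, g4 stuck-at-0} — 3 in all.

3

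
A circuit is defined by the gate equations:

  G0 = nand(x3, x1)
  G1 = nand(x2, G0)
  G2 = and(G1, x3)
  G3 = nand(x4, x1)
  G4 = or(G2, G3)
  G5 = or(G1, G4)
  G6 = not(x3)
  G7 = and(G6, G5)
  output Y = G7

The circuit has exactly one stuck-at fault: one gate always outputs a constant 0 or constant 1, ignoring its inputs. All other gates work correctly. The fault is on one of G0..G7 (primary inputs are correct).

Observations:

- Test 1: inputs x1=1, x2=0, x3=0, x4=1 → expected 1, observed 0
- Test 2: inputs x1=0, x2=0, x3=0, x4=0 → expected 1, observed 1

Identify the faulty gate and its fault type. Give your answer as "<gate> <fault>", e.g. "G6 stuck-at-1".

Fault-free values for test 1 (x1=1, x2=0, x3=0, x4=1): G0=1, G1=1, G2=0, G3=0, G4=0, G5=1, G6=1, G7=1, giving Y=1. Observed 0.
Test 1: faults giving observed 0 are {G1 stuck-at-0, G5 stuck-at-0, G6 stuck-at-0, G7 stuck-at-0}.
Test 2 (x1=0, x2=0, x3=0, x4=0): fault-free G0=1, G1=1, G2=0, G3=1, G4=1, G5=1, G6=1, G7=1 → 1; observed 1. Eliminates G5 stuck-at-0, G6 stuck-at-0, G7 stuck-at-0.
Only G1 stuck-at-0 is consistent with every test.

G1 stuck-at-0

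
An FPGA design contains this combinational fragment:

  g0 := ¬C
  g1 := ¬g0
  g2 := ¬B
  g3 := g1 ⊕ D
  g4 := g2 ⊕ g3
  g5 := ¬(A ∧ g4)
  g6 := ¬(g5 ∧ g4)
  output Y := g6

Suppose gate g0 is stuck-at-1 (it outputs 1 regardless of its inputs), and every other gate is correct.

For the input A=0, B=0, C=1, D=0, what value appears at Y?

0

Propagate with g0 forced: g0=1 [stuck-at-1], g1=0, g2=1, g3=0, g4=1, g5=1, g6=0.
So Y = 0. (Without the fault it would be 1.)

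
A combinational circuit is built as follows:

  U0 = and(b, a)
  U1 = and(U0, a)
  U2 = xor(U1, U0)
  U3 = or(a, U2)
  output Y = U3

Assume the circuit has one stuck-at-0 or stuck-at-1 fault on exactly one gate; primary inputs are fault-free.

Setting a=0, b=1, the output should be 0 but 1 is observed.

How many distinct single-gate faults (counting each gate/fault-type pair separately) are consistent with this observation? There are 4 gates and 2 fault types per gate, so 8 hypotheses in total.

4

Fault-free: U0=0, U1=0, U2=0, U3=0 → 0. Observed 1.
  U0 stuck-at-0: output 0 ✗
  U0 stuck-at-1: output 1 ✓
  U1 stuck-at-0: output 0 ✗
  U1 stuck-at-1: output 1 ✓
  U2 stuck-at-0: output 0 ✗
  U2 stuck-at-1: output 1 ✓
  U3 stuck-at-0: output 0 ✗
  U3 stuck-at-1: output 1 ✓
Consistent faults: {U0 stuck-at-1, U1 stuck-at-1, U2 stuck-at-1, U3 stuck-at-1} — 4 in all.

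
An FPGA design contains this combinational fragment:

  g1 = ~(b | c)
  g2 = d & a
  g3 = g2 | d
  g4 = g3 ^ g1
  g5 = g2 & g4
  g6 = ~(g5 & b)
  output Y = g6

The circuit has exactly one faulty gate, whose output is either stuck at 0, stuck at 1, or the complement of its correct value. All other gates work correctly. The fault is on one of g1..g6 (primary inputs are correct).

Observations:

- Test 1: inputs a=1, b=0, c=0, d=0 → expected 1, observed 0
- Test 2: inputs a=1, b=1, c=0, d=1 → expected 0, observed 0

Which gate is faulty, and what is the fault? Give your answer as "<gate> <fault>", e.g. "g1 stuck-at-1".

g6 stuck-at-0

Fault-free values for test 1 (a=1, b=0, c=0, d=0): g1=1, g2=0, g3=0, g4=1, g5=0, g6=1, giving Y=1. Observed 0.
Test 1: faults giving observed 0 are {g6 stuck-at-0, g6 inverted output}.
Test 2 (a=1, b=1, c=0, d=1): fault-free g1=0, g2=1, g3=1, g4=1, g5=1, g6=0 → 0; observed 0. Eliminates g6 inverted output.
Only g6 stuck-at-0 is consistent with every test.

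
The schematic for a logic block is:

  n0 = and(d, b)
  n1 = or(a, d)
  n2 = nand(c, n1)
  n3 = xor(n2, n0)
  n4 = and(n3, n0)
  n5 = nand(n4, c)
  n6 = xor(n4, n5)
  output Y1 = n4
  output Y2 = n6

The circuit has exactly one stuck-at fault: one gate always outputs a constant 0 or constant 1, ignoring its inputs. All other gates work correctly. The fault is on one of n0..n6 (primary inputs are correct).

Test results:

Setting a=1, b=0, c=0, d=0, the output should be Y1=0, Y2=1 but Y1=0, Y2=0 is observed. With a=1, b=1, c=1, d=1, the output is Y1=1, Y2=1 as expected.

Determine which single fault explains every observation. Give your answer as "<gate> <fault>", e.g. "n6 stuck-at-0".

Fault-free values for test 1 (a=1, b=0, c=0, d=0): n0=0, n1=1, n2=1, n3=1, n4=0, n5=1, n6=1, giving Y1=0, Y2=1. Observed Y1=0, Y2=0.
Test 1: faults giving observed Y1=0, Y2=0 are {n5 stuck-at-0, n6 stuck-at-0}.
Test 2 (a=1, b=1, c=1, d=1): fault-free n0=1, n1=1, n2=0, n3=1, n4=1, n5=0, n6=1 → Y1=1, Y2=1; observed Y1=1, Y2=1. Eliminates n6 stuck-at-0.
Only n5 stuck-at-0 is consistent with every test.

n5 stuck-at-0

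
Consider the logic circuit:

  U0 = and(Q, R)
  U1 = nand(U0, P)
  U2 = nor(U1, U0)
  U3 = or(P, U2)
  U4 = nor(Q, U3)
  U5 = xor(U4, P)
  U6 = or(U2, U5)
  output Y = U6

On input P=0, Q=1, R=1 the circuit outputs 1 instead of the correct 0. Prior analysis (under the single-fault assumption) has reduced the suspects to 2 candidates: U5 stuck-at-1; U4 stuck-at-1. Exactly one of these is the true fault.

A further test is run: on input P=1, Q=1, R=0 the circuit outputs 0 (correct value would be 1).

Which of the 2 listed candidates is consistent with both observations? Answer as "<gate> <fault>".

Evaluate each candidate on input P=1, Q=1, R=0:
  U5 stuck-at-1: U0=0, U1=1, U2=0, U3=1, U4=0, U5=1 [stuck-at-1], U6=1 → 1 — eliminated
  U4 stuck-at-1: U0=0, U1=1, U2=0, U3=1, U4=1 [stuck-at-1], U5=0, U6=0 → 0 — matches
Only U4 stuck-at-1 reproduces the observed 0.

U4 stuck-at-1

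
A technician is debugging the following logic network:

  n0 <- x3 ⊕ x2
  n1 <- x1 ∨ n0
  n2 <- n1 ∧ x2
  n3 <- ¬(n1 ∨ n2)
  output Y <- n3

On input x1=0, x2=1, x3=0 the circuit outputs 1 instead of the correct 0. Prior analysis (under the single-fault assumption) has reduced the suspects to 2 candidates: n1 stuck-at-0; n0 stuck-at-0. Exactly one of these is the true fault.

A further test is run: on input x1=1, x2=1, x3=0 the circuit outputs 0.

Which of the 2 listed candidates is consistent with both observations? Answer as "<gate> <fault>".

Evaluate each candidate on input x1=1, x2=1, x3=0:
  n1 stuck-at-0: n0=1, n1=0 [stuck-at-0], n2=0, n3=1 → 1 — eliminated
  n0 stuck-at-0: n0=0 [stuck-at-0], n1=1, n2=1, n3=0 → 0 — matches
Only n0 stuck-at-0 reproduces the observed 0.

n0 stuck-at-0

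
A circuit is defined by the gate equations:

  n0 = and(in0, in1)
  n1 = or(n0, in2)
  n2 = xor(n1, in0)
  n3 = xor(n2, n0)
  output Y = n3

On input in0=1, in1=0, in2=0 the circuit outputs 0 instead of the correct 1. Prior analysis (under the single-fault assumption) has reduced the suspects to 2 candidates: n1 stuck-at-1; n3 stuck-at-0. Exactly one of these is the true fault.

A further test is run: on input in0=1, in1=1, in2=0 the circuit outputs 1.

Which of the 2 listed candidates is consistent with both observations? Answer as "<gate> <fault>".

n1 stuck-at-1

Evaluate each candidate on input in0=1, in1=1, in2=0:
  n1 stuck-at-1: n0=1, n1=1 [stuck-at-1], n2=0, n3=1 → 1 — matches
  n3 stuck-at-0: n0=1, n1=1, n2=0, n3=0 [stuck-at-0] → 0 — eliminated
Only n1 stuck-at-1 reproduces the observed 1.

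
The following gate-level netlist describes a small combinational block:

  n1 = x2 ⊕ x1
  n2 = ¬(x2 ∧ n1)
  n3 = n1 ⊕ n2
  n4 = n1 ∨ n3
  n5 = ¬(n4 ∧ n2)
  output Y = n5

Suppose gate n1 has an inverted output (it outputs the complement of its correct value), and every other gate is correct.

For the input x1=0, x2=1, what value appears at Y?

Propagate with n1 forced: n1=0 [inverted output], n2=1, n3=1, n4=1, n5=0.
So Y = 0. (Without the fault it would be 1.)

0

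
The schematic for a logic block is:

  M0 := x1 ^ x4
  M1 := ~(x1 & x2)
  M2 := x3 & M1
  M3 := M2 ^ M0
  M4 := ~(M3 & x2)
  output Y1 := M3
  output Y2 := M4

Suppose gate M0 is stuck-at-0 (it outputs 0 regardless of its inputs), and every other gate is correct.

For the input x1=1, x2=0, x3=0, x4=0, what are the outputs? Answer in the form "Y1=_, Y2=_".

Y1=0, Y2=1

Propagate with M0 forced: M0=0 [stuck-at-0], M1=1, M2=0, M3=0, M4=1.
So the outputs are Y1=0, Y2=1. (Without the fault they would be Y1=1, Y2=1.)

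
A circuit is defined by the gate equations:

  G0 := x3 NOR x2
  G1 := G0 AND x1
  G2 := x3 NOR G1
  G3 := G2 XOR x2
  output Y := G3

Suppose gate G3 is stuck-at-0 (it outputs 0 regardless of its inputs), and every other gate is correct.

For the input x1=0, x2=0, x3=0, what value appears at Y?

Propagate with G3 forced: G0=1, G1=0, G2=1, G3=0 [stuck-at-0].
So Y = 0. (Without the fault it would be 1.)

0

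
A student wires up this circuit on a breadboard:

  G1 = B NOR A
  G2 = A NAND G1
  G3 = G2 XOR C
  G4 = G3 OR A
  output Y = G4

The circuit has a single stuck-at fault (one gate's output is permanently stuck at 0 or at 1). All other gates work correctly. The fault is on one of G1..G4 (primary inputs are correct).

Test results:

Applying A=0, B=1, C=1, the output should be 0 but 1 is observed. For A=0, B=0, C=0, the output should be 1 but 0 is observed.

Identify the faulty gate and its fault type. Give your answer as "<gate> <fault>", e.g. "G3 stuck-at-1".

Fault-free values for test 1 (A=0, B=1, C=1): G1=0, G2=1, G3=0, G4=0, giving Y=0. Observed 1.
Test 1: faults giving observed 1 are {G2 stuck-at-0, G3 stuck-at-1, G4 stuck-at-1}.
Test 2 (A=0, B=0, C=0): fault-free G1=1, G2=1, G3=1, G4=1 → 1; observed 0. Eliminates G3 stuck-at-1, G4 stuck-at-1.
Only G2 stuck-at-0 is consistent with every test.

G2 stuck-at-0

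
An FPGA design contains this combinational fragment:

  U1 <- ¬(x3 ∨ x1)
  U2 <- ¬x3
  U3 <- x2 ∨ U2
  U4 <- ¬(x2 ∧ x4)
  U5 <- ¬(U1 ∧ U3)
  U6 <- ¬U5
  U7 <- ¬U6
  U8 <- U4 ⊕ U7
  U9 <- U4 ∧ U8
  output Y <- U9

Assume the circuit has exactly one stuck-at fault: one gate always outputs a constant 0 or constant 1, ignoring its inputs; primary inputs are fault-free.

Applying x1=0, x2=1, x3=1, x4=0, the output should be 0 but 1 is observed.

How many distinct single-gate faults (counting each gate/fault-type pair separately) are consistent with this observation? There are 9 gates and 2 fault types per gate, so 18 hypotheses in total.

Fault-free: U1=0, U2=0, U3=1, U4=1, U5=1, U6=0, U7=1, U8=0, U9=0 → 0. Observed 1.
  U1: stuck-at-1 ✓; others ✗
  U2: none of the 2 fault types match ✗
  U3: none of the 2 fault types match ✗
  U4: none of the 2 fault types match ✗
  U5: stuck-at-0 ✓; others ✗
  U6: stuck-at-1 ✓; others ✗
  U7: stuck-at-0 ✓; others ✗
  U8: stuck-at-1 ✓; others ✗
  U9: stuck-at-1 ✓; others ✗
Consistent faults: {U1 stuck-at-1, U5 stuck-at-0, U6 stuck-at-1, U7 stuck-at-0, U8 stuck-at-1, U9 stuck-at-1} — 6 in all.

6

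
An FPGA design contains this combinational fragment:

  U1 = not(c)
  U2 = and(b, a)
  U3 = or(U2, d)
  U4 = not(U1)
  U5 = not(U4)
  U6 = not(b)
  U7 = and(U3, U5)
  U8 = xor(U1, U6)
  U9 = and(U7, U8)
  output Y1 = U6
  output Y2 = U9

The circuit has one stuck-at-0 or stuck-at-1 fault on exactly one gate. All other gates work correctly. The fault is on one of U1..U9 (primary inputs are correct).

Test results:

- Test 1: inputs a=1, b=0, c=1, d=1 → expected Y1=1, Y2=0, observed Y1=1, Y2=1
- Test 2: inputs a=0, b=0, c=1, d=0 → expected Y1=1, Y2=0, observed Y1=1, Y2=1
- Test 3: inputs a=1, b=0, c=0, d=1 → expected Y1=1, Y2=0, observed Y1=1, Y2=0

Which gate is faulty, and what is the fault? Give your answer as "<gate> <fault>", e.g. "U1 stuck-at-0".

Fault-free values for test 1 (a=1, b=0, c=1, d=1): U1=0, U2=0, U3=1, U4=1, U5=0, U6=1, U7=0, U8=1, U9=0, giving Y1=1, Y2=0. Observed Y1=1, Y2=1.
Test 1: faults giving observed Y1=1, Y2=1 are {U4 stuck-at-0, U5 stuck-at-1, U7 stuck-at-1, U9 stuck-at-1}.
Test 2 (a=0, b=0, c=1, d=0): fault-free U1=0, U2=0, U3=0, U4=1, U5=0, U6=1, U7=0, U8=1, U9=0 → Y1=1, Y2=0; observed Y1=1, Y2=1. Eliminates U4 stuck-at-0, U5 stuck-at-1.
Test 3 (a=1, b=0, c=0, d=1): fault-free U1=1, U2=0, U3=1, U4=0, U5=1, U6=1, U7=1, U8=0, U9=0 → Y1=1, Y2=0; observed Y1=1, Y2=0. Eliminates U9 stuck-at-1.
Only U7 stuck-at-1 is consistent with every test.

U7 stuck-at-1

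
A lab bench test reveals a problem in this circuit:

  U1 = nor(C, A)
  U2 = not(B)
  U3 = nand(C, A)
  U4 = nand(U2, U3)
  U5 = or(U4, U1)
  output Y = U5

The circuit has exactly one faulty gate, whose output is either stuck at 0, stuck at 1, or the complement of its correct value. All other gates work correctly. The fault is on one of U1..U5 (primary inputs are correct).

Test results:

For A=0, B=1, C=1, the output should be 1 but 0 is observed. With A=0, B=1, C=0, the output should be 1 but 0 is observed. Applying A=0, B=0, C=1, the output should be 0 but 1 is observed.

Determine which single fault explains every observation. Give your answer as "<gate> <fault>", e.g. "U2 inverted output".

Fault-free values for test 1 (A=0, B=1, C=1): U1=0, U2=0, U3=1, U4=1, U5=1, giving Y=1. Observed 0.
Test 1: faults giving observed 0 are {U2 stuck-at-1, U2 inverted output, U4 stuck-at-0, U4 inverted output, U5 stuck-at-0, U5 inverted output}.
Test 2 (A=0, B=1, C=0): fault-free U1=1, U2=0, U3=1, U4=1, U5=1 → 1; observed 0. Eliminates U2 stuck-at-1, U2 inverted output, U4 stuck-at-0, U4 inverted output.
Test 3 (A=0, B=0, C=1): fault-free U1=0, U2=1, U3=1, U4=0, U5=0 → 0; observed 1. Eliminates U5 stuck-at-0.
Only U5 inverted output is consistent with every test.

U5 inverted output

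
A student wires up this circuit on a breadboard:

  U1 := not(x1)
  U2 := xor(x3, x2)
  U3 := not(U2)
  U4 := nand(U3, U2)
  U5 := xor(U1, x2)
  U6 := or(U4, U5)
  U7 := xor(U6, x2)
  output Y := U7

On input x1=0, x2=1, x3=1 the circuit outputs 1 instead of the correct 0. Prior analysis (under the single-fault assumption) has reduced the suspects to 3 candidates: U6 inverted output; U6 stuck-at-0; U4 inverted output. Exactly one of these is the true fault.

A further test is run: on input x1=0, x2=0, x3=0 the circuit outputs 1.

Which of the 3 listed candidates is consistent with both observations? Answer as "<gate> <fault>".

U4 inverted output

Evaluate each candidate on input x1=0, x2=0, x3=0:
  U6 inverted output: U1=1, U2=0, U3=1, U4=1, U5=1, U6=0 [inverted output], U7=0 → 0 — eliminated
  U6 stuck-at-0: U1=1, U2=0, U3=1, U4=1, U5=1, U6=0 [stuck-at-0], U7=0 → 0 — eliminated
  U4 inverted output: U1=1, U2=0, U3=1, U4=0 [inverted output], U5=1, U6=1, U7=1 → 1 — matches
Only U4 inverted output reproduces the observed 1.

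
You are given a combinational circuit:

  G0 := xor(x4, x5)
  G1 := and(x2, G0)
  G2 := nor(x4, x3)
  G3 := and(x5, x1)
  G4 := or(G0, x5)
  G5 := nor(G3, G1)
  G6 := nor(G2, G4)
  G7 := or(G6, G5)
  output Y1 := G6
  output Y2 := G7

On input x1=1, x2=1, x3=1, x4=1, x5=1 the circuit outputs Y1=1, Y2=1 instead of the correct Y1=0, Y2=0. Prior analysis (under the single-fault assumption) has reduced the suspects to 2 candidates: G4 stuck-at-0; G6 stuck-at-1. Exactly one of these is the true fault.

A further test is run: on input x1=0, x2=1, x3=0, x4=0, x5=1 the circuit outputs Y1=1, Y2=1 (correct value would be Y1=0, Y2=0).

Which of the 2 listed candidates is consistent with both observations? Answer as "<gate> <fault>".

G6 stuck-at-1

Evaluate each candidate on input x1=0, x2=1, x3=0, x4=0, x5=1:
  G4 stuck-at-0: G0=1, G1=1, G2=1, G3=0, G4=0 [stuck-at-0], G5=0, G6=0, G7=0 → Y1=0, Y2=0 — eliminated
  G6 stuck-at-1: G0=1, G1=1, G2=1, G3=0, G4=1, G5=0, G6=1 [stuck-at-1], G7=1 → Y1=1, Y2=1 — matches
Only G6 stuck-at-1 reproduces the observed Y1=1, Y2=1.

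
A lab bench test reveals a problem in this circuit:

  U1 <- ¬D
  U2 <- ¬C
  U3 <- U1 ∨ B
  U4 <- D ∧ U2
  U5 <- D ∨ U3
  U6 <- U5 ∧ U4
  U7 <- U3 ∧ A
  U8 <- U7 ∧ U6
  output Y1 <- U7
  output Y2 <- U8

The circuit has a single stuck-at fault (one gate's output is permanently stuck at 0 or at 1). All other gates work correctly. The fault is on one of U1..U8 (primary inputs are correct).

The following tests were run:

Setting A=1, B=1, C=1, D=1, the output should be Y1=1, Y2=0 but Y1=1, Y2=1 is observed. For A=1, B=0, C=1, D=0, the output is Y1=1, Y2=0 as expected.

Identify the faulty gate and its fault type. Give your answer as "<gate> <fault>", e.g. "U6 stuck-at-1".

U2 stuck-at-1

Fault-free values for test 1 (A=1, B=1, C=1, D=1): U1=0, U2=0, U3=1, U4=0, U5=1, U6=0, U7=1, U8=0, giving Y1=1, Y2=0. Observed Y1=1, Y2=1.
Test 1: faults giving observed Y1=1, Y2=1 are {U2 stuck-at-1, U4 stuck-at-1, U6 stuck-at-1, U8 stuck-at-1}.
Test 2 (A=1, B=0, C=1, D=0): fault-free U1=1, U2=0, U3=1, U4=0, U5=1, U6=0, U7=1, U8=0 → Y1=1, Y2=0; observed Y1=1, Y2=0. Eliminates U4 stuck-at-1, U6 stuck-at-1, U8 stuck-at-1.
Only U2 stuck-at-1 is consistent with every test.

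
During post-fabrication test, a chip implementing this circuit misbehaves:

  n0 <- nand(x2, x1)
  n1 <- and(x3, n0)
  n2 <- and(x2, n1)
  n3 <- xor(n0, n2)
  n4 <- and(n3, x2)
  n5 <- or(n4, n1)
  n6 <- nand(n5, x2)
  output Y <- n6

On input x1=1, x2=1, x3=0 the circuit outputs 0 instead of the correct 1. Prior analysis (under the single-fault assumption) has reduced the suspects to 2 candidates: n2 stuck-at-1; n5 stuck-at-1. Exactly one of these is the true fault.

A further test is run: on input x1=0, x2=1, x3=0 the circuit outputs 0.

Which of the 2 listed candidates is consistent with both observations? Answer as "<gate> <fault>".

Evaluate each candidate on input x1=0, x2=1, x3=0:
  n2 stuck-at-1: n0=1, n1=0, n2=1 [stuck-at-1], n3=0, n4=0, n5=0, n6=1 → 1 — eliminated
  n5 stuck-at-1: n0=1, n1=0, n2=0, n3=1, n4=1, n5=1 [stuck-at-1], n6=0 → 0 — matches
Only n5 stuck-at-1 reproduces the observed 0.

n5 stuck-at-1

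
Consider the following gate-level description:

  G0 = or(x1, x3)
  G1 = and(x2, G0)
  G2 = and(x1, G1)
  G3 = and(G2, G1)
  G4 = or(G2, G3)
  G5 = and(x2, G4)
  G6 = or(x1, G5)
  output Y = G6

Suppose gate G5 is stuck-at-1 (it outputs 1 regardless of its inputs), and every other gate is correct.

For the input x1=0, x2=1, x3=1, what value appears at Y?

1

Propagate with G5 forced: G0=1, G1=1, G2=0, G3=0, G4=0, G5=1 [stuck-at-1], G6=1.
So Y = 1. (Without the fault it would be 0.)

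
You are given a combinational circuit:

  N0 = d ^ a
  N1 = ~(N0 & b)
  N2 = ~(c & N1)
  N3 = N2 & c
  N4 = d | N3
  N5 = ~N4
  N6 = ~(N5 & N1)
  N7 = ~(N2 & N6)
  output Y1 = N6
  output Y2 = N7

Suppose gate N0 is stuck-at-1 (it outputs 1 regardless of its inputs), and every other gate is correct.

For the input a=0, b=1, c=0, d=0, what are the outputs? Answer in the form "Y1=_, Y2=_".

Propagate with N0 forced: N0=1 [stuck-at-1], N1=0, N2=1, N3=0, N4=0, N5=1, N6=1, N7=0.
So the outputs are Y1=1, Y2=0. (Without the fault they would be Y1=0, Y2=1.)

Y1=1, Y2=0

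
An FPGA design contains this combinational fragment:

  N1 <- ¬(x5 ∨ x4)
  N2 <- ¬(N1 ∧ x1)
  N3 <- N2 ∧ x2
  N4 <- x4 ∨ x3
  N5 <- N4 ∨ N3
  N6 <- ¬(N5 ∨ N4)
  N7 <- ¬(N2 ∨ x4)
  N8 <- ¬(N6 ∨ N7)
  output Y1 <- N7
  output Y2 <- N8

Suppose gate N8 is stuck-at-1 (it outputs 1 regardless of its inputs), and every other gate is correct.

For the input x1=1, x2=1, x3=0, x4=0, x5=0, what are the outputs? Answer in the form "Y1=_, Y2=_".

Propagate with N8 forced: N1=1, N2=0, N3=0, N4=0, N5=0, N6=1, N7=1, N8=1 [stuck-at-1].
So the outputs are Y1=1, Y2=1. (Without the fault they would be Y1=1, Y2=0.)

Y1=1, Y2=1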